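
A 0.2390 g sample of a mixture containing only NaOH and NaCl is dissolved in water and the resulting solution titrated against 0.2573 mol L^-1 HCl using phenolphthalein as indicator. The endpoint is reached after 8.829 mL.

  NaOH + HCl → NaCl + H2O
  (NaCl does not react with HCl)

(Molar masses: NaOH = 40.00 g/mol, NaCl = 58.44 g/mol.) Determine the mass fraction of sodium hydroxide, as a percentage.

n(HCl) = 0.008829 × 0.2573 = 2.272 × 10^-3 mol
Let x = n(NaOH), y = n(NaCl).
Titrant: 1x = 2.272 × 10^-3;  mass: 40.00x + 58.44y = 0.2390
Solving, x = 2.272 × 10^-3 mol, y = 2.535 × 10^-3 mol
mass of NaOH = 2.272 × 10^-3 × 40.00 = 0.09087 g
% NaOH = 0.09087 / 0.2390 × 100 = 38.02 %

38.02 %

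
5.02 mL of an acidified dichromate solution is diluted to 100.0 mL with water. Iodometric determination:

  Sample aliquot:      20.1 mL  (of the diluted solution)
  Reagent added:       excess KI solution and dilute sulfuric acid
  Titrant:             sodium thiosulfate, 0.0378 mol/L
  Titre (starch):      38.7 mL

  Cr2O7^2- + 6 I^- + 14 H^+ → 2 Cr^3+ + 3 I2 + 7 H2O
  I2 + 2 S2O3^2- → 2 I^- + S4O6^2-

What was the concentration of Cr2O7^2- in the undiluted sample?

0.242 mol/L

n(S2O3^2-) = 0.0387 × 0.0378 = 1.46 × 10^-3 mol
n(I2) = n(S2O3^2-)/2 = 7.31 × 10^-4 mol
From the 1:3 ratio, n(Cr2O7^2-) in the aliquot = 1/3 × 7.31 × 10^-4 = 2.44 × 10^-4 mol
[Cr2O7^2-]_dilute = 2.44 × 10^-4 / 0.0201 = 0.0121 mol/L
[Cr2O7^2-]_original = 0.0121 × 100.0/5.02 = 0.242 mol/L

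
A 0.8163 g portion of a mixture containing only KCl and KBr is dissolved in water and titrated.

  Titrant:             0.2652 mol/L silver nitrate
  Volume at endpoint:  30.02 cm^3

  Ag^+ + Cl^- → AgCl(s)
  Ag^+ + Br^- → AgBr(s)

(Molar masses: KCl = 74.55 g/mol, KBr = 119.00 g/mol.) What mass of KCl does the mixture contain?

0.2199 g

n(AgNO3) = 0.03002 × 0.2652 = 7.961 × 10^-3 mol
Let x = n(KCl), y = n(KBr).
Titrant: 1x + 1y = 7.961 × 10^-3;  mass: 74.55x + 119.00y = 0.8163
Solving, x = 2.949 × 10^-3 mol, y = 5.012 × 10^-3 mol
mass of KCl = 2.949 × 10^-3 × 74.55 = 0.2199 g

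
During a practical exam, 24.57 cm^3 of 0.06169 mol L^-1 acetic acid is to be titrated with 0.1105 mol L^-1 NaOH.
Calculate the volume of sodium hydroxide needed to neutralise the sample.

CH3COOH + NaOH → CH3COONa + H2O
n(CH3COOH) = 0.02457 L × 0.06169 mol/L = 1.516 × 10^-3 mol
n(NaOH) = 1.516 × 10^-3 mol (1:1 stoichiometry)
V(NaOH) = 1.516 × 10^-3 mol / 0.1105 mol/L = 0.01372 L = 13.72 mL

13.72 mL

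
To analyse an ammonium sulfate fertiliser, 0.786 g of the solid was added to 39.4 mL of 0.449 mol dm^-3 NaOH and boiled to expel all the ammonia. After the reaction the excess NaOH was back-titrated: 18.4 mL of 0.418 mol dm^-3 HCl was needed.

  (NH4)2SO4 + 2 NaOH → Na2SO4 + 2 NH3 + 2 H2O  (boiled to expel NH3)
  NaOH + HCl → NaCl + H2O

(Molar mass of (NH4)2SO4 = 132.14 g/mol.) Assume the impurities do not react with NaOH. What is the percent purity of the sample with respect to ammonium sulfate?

84.1 %

n(NaOH) added = 0.0394 × 0.449 = 0.0177 mol
n(HCl) used in back-titration = 0.0184 × 0.418 = 7.69 × 10^-3 mol
n(NaOH) left over = 7.69 × 10^-3 mol (1:1 ratio)
n(NaOH) consumed by analyte = 0.0177 − 7.69 × 10^-3 = 10.00 × 10^-3 mol
From the 1:2 ratio, n((NH4)2SO4) = 1/2 × 10.00 × 10^-3 = 5.00 × 10^-3 mol
mass of (NH4)2SO4 = 5.00 × 10^-3 × 132.14 = 0.661 g
% (NH4)2SO4 = 0.661 / 0.786 × 100 = 84.1 %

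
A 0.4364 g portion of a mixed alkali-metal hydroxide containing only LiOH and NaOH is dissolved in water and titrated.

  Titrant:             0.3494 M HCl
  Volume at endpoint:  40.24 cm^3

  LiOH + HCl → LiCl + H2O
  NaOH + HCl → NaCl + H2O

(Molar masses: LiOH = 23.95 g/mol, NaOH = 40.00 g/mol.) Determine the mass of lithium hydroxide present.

n(HCl) = 0.04024 × 0.3494 = 0.01406 mol
Let x = n(LiOH), y = n(NaOH).
Titrant: 1x + 1y = 0.01406;  mass: 23.95x + 40.00y = 0.4364
Solving, x = 7.850 × 10^-3 mol, y = 6.210 × 10^-3 mol
mass of LiOH = 7.850 × 10^-3 × 23.95 = 0.1880 g

0.1880 g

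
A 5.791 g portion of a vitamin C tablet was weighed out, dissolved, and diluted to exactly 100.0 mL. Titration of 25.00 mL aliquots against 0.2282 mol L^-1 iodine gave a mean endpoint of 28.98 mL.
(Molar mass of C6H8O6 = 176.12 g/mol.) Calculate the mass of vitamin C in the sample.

C6H8O6 + I2 → C6H6O6 + 2 HI
n(I2) per titration = 0.02898 × 0.2282 = 6.613 × 10^-3 mol
n(C6H8O6) in each aliquot = 6.613 × 10^-3 mol (1:1 ratio)
n(C6H8O6) in the whole flask = 6.613 × 10^-3 × 100.0/25.00 = 0.02645 mol
mass of C6H8O6 = 0.02645 × 176.12 = 4.659 g

4.659 g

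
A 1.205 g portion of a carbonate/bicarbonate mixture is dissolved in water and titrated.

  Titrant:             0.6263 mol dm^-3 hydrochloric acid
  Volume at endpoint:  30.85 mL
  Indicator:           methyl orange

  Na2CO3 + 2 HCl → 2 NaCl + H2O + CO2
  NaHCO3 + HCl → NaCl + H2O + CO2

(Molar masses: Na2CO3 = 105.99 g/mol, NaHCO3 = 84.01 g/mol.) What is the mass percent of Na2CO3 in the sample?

n(HCl) = 0.03085 × 0.6263 = 0.01932 mol
Let x = n(Na2CO3), y = n(NaHCO3).
Titrant: 2x + 1y = 0.01932;  mass: 105.99x + 84.01y = 1.205
Solving, x = 6.742 × 10^-3 mol, y = 5.838 × 10^-3 mol
mass of Na2CO3 = 6.742 × 10^-3 × 105.99 = 0.7146 g
% Na2CO3 = 0.7146 / 1.205 × 100 = 59.30 %

59.30 %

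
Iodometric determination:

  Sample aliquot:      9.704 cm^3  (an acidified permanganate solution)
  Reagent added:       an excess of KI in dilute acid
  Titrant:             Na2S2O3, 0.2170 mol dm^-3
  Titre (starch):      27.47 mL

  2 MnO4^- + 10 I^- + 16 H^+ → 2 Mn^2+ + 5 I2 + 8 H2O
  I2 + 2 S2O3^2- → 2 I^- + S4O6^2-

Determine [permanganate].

0.1229 mol/L

n(S2O3^2-) = 0.02747 × 0.2170 = 5.961 × 10^-3 mol
n(I2) = n(S2O3^2-)/2 = 2.980 × 10^-3 mol
From the 2:5 ratio, n(MnO4^-) in the aliquot = 2/5 × 2.980 × 10^-3 = 1.192 × 10^-3 mol
[MnO4^-] = 1.192 × 10^-3 / 0.009704 = 0.1229 mol/L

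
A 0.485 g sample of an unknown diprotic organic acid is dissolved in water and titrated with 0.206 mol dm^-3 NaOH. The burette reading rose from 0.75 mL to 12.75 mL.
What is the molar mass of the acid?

392 g/mol

n(NaOH) = 0.0120 L × 0.206 mol/L = 2.47 × 10^-3 mol
From the 1:2 ratio, n(H2A) = 1/2 × 2.47 × 10^-3 = 1.24 × 10^-3 mol
M = m / n = 0.485 g / 1.24 × 10^-3 mol = 392 g/mol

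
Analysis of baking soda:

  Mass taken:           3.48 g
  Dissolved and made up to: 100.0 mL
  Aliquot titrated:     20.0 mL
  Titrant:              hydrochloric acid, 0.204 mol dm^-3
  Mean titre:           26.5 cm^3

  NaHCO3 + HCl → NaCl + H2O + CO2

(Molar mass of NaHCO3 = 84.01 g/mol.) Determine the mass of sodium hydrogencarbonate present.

n(HCl) per titration = 0.0265 × 0.204 = 5.41 × 10^-3 mol
n(NaHCO3) in each aliquot = 5.41 × 10^-3 mol (1:1 ratio)
n(NaHCO3) in the whole flask = 5.41 × 10^-3 × 100.0/20.0 = 0.0270 mol
mass of NaHCO3 = 0.0270 × 84.01 = 2.27 g

2.27 g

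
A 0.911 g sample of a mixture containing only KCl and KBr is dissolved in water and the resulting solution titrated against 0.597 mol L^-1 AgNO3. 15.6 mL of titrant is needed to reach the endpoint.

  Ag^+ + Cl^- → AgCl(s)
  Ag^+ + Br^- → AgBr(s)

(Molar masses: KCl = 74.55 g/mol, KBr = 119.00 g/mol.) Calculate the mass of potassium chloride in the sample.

n(AgNO3) = 0.0156 × 0.597 = 9.31 × 10^-3 mol
Let x = n(KCl), y = n(KBr).
Titrant: 1x + 1y = 9.31 × 10^-3;  mass: 74.55x + 119.00y = 0.911
Solving, x = 4.44 × 10^-3 mol, y = 4.88 × 10^-3 mol
mass of KCl = 4.44 × 10^-3 × 74.55 = 0.331 g

0.331 g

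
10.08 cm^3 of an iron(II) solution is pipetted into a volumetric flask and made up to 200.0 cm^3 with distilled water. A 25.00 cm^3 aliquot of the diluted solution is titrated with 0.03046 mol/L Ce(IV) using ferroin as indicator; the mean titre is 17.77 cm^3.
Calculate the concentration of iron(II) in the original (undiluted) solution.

0.4296 mol/L

Ce^4+ + Fe^2+ → Ce^3+ + Fe^3+
n(Ce4+) = 0.01777 × 0.03046 = 5.413 × 10^-4 mol
n(Fe2+) in the aliquot = 5.413 × 10^-4 mol (1:1 ratio)
[Fe2+]_dilute = 5.413 × 10^-4 / 0.02500 = 0.02165 mol/L
Dilution factor = 200.0 / 10.08 = 19.84
[Fe2+]_stock = 0.02165 × 19.84 = 0.4296 mol/L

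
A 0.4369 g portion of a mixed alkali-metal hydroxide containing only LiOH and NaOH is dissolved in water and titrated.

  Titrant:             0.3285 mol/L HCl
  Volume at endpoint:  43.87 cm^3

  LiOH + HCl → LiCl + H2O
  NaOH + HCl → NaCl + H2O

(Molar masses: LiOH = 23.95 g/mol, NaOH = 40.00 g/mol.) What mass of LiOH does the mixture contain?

0.2082 g

n(HCl) = 0.04387 × 0.3285 = 0.01441 mol
Let x = n(LiOH), y = n(NaOH).
Titrant: 1x + 1y = 0.01441;  mass: 23.95x + 40.00y = 0.4369
Solving, x = 8.695 × 10^-3 mol, y = 5.716 × 10^-3 mol
mass of LiOH = 8.695 × 10^-3 × 23.95 = 0.2082 g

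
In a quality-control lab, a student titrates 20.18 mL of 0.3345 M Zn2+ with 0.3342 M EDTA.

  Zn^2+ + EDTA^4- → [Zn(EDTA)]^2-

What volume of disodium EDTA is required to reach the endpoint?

n(Zn2+) = 0.02018 L × 0.3345 mol/L = 6.750 × 10^-3 mol
n(EDTA) = 6.750 × 10^-3 mol (1:1 stoichiometry)
V(EDTA) = 6.750 × 10^-3 mol / 0.3342 mol/L = 0.02020 L = 20.20 mL

20.20 mL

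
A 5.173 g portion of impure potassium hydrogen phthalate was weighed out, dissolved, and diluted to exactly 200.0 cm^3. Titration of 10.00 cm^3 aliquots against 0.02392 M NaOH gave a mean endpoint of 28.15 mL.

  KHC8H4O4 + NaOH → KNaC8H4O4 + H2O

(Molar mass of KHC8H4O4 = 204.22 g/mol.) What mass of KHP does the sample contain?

2.750 g

n(NaOH) per titration = 0.02815 × 0.02392 = 6.733 × 10^-4 mol
n(KHC8H4O4) in each aliquot = 6.733 × 10^-4 mol (1:1 ratio)
n(KHC8H4O4) in the whole flask = 6.733 × 10^-4 × 200.0/10.00 = 0.01347 mol
mass of KHC8H4O4 = 0.01347 × 204.22 = 2.750 g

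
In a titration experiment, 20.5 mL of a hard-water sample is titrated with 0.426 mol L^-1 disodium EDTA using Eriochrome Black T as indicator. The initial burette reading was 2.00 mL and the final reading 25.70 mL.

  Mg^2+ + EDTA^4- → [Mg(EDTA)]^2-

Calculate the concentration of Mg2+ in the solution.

n(EDTA) = 0.0237 L × 0.426 mol/L = 0.0101 mol
n(Mg2+) = 0.0101 mol (1:1 mole ratio)
[Mg2+] = 0.0101 mol / 0.0205 L = 0.492 mol/L

0.492 mol/L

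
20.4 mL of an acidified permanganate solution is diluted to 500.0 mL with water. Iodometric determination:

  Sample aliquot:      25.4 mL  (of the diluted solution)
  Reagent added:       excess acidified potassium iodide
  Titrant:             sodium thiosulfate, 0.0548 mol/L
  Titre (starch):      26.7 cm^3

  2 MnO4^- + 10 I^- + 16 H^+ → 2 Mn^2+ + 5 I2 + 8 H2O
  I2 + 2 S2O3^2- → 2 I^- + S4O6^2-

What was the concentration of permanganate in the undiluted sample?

0.282 mol/L

n(S2O3^2-) = 0.0267 × 0.0548 = 1.46 × 10^-3 mol
n(I2) = n(S2O3^2-)/2 = 7.32 × 10^-4 mol
From the 2:5 ratio, n(MnO4^-) in the aliquot = 2/5 × 7.32 × 10^-4 = 2.93 × 10^-4 mol
[MnO4^-]_dilute = 2.93 × 10^-4 / 0.0254 = 0.0115 mol/L
[MnO4^-]_original = 0.0115 × 500.0/20.4 = 0.282 mol/L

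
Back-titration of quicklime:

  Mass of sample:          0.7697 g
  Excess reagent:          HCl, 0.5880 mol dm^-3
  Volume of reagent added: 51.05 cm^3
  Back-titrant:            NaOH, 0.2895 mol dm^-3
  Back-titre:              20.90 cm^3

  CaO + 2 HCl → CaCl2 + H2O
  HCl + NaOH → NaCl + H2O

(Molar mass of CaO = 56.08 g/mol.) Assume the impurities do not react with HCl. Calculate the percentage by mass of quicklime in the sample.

n(HCl) added = 0.05105 × 0.5880 = 0.03002 mol
n(NaOH) used in back-titration = 0.02090 × 0.2895 = 6.051 × 10^-3 mol
n(HCl) left over = 6.051 × 10^-3 mol (1:1 ratio)
n(HCl) consumed by analyte = 0.03002 − 6.051 × 10^-3 = 0.02397 mol
From the 1:2 ratio, n(CaO) = 1/2 × 0.02397 = 0.01198 mol
mass of CaO = 0.01198 × 56.08 = 0.6720 g
% CaO = 0.6720 / 0.7697 × 100 = 87.31 %

87.31 %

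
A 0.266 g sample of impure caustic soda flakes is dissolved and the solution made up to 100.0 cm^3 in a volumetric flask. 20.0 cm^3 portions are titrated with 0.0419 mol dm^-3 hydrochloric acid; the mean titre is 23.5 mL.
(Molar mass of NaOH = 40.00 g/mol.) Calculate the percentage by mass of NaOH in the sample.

NaOH + HCl → NaCl + H2O
n(HCl) per titration = 0.0235 × 0.0419 = 9.85 × 10^-4 mol
n(NaOH) in each aliquot = 9.85 × 10^-4 mol (1:1 ratio)
n(NaOH) in the whole flask = 9.85 × 10^-4 × 100.0/20.0 = 4.92 × 10^-3 mol
mass of NaOH = 4.92 × 10^-3 × 40.00 = 0.197 g
% NaOH = 0.197 / 0.266 × 100 = 74.0 %

74.0 %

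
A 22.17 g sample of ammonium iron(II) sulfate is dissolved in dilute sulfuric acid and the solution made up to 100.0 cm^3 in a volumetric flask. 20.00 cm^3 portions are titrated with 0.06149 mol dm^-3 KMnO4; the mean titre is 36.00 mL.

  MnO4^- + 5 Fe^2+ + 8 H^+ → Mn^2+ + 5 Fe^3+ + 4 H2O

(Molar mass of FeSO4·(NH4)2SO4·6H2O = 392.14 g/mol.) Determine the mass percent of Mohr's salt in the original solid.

97.89 %

n(KMnO4) per titration = 0.03600 × 0.06149 = 2.214 × 10^-3 mol
From the 5:1 ratio, n(FeSO4·(NH4)2SO4·6H2O) in each aliquot = 5/1 × 2.214 × 10^-3 = 0.01107 mol
n(FeSO4·(NH4)2SO4·6H2O) in the whole flask = 0.01107 × 100.0/20.00 = 0.05534 mol
mass of FeSO4·(NH4)2SO4·6H2O = 0.05534 × 392.14 = 21.70 g
% FeSO4·(NH4)2SO4·6H2O = 21.70 / 22.17 × 100 = 97.89 %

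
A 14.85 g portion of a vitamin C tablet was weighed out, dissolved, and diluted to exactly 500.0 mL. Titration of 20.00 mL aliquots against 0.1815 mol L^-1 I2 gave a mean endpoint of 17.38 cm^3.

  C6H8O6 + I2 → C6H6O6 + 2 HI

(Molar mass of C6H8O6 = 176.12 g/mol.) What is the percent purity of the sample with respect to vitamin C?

n(I2) per titration = 0.01738 × 0.1815 = 3.154 × 10^-3 mol
n(C6H8O6) in each aliquot = 3.154 × 10^-3 mol (1:1 ratio)
n(C6H8O6) in the whole flask = 3.154 × 10^-3 × 500.0/20.00 = 0.07886 mol
mass of C6H8O6 = 0.07886 × 176.12 = 13.89 g
% C6H8O6 = 13.89 / 14.85 × 100 = 93.53 %

93.53 %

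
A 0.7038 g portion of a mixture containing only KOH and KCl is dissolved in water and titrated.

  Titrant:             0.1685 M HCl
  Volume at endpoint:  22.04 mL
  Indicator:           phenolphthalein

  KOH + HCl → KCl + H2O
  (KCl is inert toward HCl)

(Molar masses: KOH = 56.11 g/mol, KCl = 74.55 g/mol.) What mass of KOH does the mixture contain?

0.2084 g

n(HCl) = 0.02204 × 0.1685 = 3.714 × 10^-3 mol
Let x = n(KOH), y = n(KCl).
Titrant: 1x = 3.714 × 10^-3;  mass: 56.11x + 74.55y = 0.7038
Solving, x = 3.714 × 10^-3 mol, y = 6.646 × 10^-3 mol
mass of KOH = 3.714 × 10^-3 × 56.11 = 0.2084 g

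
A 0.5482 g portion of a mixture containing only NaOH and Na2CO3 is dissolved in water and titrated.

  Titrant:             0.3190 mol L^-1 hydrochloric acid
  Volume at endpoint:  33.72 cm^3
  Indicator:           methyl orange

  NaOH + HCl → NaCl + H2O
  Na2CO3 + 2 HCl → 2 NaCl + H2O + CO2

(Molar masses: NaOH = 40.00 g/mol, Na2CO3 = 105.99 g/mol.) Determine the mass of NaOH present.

n(HCl) = 0.03372 × 0.3190 = 0.01076 mol
Let x = n(NaOH), y = n(Na2CO3).
Titrant: 1x + 2y = 0.01076;  mass: 40.00x + 105.99y = 0.5482
Solving, x = 1.681 × 10^-3 mol, y = 4.538 × 10^-3 mol
mass of NaOH = 1.681 × 10^-3 × 40.00 = 0.06726 g

0.06726 g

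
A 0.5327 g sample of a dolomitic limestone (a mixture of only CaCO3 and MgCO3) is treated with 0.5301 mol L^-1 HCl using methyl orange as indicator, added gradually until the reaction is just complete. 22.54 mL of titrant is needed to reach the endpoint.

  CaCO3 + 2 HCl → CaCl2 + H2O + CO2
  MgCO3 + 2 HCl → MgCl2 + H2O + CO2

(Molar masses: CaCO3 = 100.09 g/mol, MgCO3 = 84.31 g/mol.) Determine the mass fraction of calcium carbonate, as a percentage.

n(HCl) = 0.02254 × 0.5301 = 0.01195 mol
Let x = n(CaCO3), y = n(MgCO3).
Titrant: 2x + 2y = 0.01195;  mass: 100.09x + 84.31y = 0.5327
Solving, x = 1.839 × 10^-3 mol, y = 4.136 × 10^-3 mol
mass of CaCO3 = 1.839 × 10^-3 × 100.09 = 0.1840 g
% CaCO3 = 0.1840 / 0.5327 × 100 = 34.55 %

34.55 %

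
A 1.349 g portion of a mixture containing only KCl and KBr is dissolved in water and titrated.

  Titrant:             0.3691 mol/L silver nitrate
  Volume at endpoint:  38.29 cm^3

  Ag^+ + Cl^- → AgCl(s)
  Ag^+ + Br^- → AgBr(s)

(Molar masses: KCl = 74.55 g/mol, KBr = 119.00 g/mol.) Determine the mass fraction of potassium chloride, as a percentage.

n(AgNO3) = 0.03829 × 0.3691 = 0.01413 mol
Let x = n(KCl), y = n(KBr).
Titrant: 1x + 1y = 0.01413;  mass: 74.55x + 119.00y = 1.349
Solving, x = 7.487 × 10^-3 mol, y = 6.646 × 10^-3 mol
mass of KCl = 7.487 × 10^-3 × 74.55 = 0.5582 g
% KCl = 0.5582 / 1.349 × 100 = 41.38 %

41.38 %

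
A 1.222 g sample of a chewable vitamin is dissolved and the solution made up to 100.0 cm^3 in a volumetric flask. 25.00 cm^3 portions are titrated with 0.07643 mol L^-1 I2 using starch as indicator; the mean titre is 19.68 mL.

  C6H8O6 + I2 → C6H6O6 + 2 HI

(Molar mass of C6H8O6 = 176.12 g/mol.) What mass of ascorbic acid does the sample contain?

1.060 g

n(I2) per titration = 0.01968 × 0.07643 = 1.504 × 10^-3 mol
n(C6H8O6) in each aliquot = 1.504 × 10^-3 mol (1:1 ratio)
n(C6H8O6) in the whole flask = 1.504 × 10^-3 × 100.0/25.00 = 6.017 × 10^-3 mol
mass of C6H8O6 = 6.017 × 10^-3 × 176.12 = 1.060 g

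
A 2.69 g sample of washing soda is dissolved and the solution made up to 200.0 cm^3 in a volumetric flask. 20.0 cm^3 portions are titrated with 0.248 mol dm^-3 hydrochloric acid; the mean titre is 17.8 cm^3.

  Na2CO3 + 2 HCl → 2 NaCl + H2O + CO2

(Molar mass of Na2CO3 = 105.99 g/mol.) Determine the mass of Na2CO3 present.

2.34 g

n(HCl) per titration = 0.0178 × 0.248 = 4.41 × 10^-3 mol
From the 1:2 ratio, n(Na2CO3) in each aliquot = 1/2 × 4.41 × 10^-3 = 2.21 × 10^-3 mol
n(Na2CO3) in the whole flask = 2.21 × 10^-3 × 200.0/20.0 = 0.0221 mol
mass of Na2CO3 = 0.0221 × 105.99 = 2.34 g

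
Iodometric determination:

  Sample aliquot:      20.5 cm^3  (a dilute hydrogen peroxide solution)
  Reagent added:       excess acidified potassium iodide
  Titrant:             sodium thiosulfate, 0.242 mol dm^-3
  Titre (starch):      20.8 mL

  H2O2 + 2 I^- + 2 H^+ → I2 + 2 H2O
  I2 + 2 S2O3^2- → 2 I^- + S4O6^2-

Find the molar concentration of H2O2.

n(S2O3^2-) = 0.0208 × 0.242 = 5.03 × 10^-3 mol
n(I2) = n(S2O3^2-)/2 = 2.52 × 10^-3 mol
n(H2O2) in the aliquot = 2.52 × 10^-3 mol (1:1 ratio)
[H2O2] = 2.52 × 10^-3 / 0.0205 = 0.123 mol/L

0.123 mol/L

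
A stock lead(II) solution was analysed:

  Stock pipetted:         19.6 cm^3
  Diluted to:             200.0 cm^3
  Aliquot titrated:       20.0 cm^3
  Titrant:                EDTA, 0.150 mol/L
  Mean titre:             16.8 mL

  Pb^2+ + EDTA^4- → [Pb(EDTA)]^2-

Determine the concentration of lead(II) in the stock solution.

n(EDTA) = 0.0168 × 0.150 = 2.52 × 10^-3 mol
n(Pb2+) in the aliquot = 2.52 × 10^-3 mol (1:1 ratio)
[Pb2+]_dilute = 2.52 × 10^-3 / 0.0200 = 0.126 mol/L
Dilution factor = 200.0 / 19.6 = 10.20
[Pb2+]_stock = 0.126 × 10.20 = 1.29 mol/L

1.29 mol/L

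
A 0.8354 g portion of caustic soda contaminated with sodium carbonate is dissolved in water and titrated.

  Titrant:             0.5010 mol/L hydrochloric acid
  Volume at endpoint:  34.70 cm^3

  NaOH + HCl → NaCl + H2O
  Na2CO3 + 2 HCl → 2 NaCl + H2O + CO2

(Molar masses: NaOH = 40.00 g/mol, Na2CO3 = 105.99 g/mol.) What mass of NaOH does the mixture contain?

n(HCl) = 0.03470 × 0.5010 = 0.01738 mol
Let x = n(NaOH), y = n(Na2CO3).
Titrant: 1x + 2y = 0.01738;  mass: 40.00x + 105.99y = 0.8354
Solving, x = 6.610 × 10^-3 mol, y = 5.387 × 10^-3 mol
mass of NaOH = 6.610 × 10^-3 × 40.00 = 0.2644 g

0.2644 g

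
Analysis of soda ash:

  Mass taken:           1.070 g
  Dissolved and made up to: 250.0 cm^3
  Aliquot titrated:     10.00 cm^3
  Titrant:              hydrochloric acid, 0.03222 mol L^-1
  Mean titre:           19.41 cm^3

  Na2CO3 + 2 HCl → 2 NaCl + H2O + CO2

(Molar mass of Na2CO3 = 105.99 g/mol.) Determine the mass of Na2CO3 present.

0.8286 g

n(HCl) per titration = 0.01941 × 0.03222 = 6.254 × 10^-4 mol
From the 1:2 ratio, n(Na2CO3) in each aliquot = 1/2 × 6.254 × 10^-4 = 3.127 × 10^-4 mol
n(Na2CO3) in the whole flask = 3.127 × 10^-4 × 250.0/10.00 = 7.817 × 10^-3 mol
mass of Na2CO3 = 7.817 × 10^-3 × 105.99 = 0.8286 g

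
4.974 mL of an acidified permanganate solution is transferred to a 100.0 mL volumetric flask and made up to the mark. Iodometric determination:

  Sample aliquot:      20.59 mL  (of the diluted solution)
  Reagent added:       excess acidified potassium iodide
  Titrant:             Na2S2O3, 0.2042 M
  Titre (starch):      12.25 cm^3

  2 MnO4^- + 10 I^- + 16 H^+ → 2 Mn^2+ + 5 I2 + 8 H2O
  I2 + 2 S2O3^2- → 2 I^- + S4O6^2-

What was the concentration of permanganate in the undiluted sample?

0.4885 M

n(S2O3^2-) = 0.01225 × 0.2042 = 2.501 × 10^-3 mol
n(I2) = n(S2O3^2-)/2 = 1.251 × 10^-3 mol
From the 2:5 ratio, n(MnO4^-) in the aliquot = 2/5 × 1.251 × 10^-3 = 5.003 × 10^-4 mol
[MnO4^-]_dilute = 5.003 × 10^-4 / 0.02059 = 0.02430 mol/L
[MnO4^-]_original = 0.02430 × 100.0/4.974 = 0.4885 mol/L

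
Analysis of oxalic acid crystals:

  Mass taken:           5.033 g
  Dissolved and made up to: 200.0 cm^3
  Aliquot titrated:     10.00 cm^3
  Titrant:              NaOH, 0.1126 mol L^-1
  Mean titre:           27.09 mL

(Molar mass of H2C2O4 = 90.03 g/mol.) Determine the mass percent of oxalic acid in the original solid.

54.56 %

H2C2O4 + 2 NaOH → Na2C2O4 + 2 H2O
n(NaOH) per titration = 0.02709 × 0.1126 = 3.050 × 10^-3 mol
From the 1:2 ratio, n(H2C2O4) in each aliquot = 1/2 × 3.050 × 10^-3 = 1.525 × 10^-3 mol
n(H2C2O4) in the whole flask = 1.525 × 10^-3 × 200.0/10.00 = 0.03050 mol
mass of H2C2O4 = 0.03050 × 90.03 = 2.746 g
% H2C2O4 = 2.746 / 5.033 × 100 = 54.56 %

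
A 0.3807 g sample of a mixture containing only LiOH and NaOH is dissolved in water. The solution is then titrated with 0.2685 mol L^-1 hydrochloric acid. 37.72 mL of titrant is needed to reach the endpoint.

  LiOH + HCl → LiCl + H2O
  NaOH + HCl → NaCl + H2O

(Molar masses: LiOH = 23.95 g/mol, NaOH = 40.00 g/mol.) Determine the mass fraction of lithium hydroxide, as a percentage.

n(HCl) = 0.03772 × 0.2685 = 0.01013 mol
Let x = n(LiOH), y = n(NaOH).
Titrant: 1x + 1y = 0.01013;  mass: 23.95x + 40.00y = 0.3807
Solving, x = 1.521 × 10^-3 mol, y = 8.607 × 10^-3 mol
mass of LiOH = 1.521 × 10^-3 × 23.95 = 0.03643 g
% LiOH = 0.03643 / 0.3807 × 100 = 9.569 %

9.569 %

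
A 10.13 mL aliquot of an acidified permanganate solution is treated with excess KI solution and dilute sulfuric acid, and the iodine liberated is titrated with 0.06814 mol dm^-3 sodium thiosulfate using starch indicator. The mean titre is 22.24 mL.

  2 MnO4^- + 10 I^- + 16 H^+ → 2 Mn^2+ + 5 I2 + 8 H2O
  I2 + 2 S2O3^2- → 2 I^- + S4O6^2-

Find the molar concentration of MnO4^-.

0.02992 mol/L

n(S2O3^2-) = 0.02224 × 0.06814 = 1.515 × 10^-3 mol
n(I2) = n(S2O3^2-)/2 = 7.577 × 10^-4 mol
From the 2:5 ratio, n(MnO4^-) in the aliquot = 2/5 × 7.577 × 10^-4 = 3.031 × 10^-4 mol
[MnO4^-] = 3.031 × 10^-4 / 0.01013 = 0.02992 mol/L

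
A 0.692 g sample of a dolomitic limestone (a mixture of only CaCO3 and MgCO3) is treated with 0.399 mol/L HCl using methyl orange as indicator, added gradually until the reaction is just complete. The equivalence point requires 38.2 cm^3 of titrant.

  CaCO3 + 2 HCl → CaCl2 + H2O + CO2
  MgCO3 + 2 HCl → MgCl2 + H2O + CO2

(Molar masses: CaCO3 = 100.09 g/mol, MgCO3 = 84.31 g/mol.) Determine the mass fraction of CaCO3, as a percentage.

45.4 %

n(HCl) = 0.0382 × 0.399 = 0.0152 mol
Let x = n(CaCO3), y = n(MgCO3).
Titrant: 2x + 2y = 0.0152;  mass: 100.09x + 84.31y = 0.692
Solving, x = 3.14 × 10^-3 mol, y = 4.49 × 10^-3 mol
mass of CaCO3 = 3.14 × 10^-3 × 100.09 = 0.314 g
% CaCO3 = 0.314 / 0.692 × 100 = 45.4 %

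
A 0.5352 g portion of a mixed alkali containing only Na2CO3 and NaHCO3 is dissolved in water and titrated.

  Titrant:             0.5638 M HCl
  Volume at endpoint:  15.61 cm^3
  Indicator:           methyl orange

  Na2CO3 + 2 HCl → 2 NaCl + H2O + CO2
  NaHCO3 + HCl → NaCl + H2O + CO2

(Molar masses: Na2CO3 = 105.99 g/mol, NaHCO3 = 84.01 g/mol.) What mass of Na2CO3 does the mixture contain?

n(HCl) = 0.01561 × 0.5638 = 8.801 × 10^-3 mol
Let x = n(Na2CO3), y = n(NaHCO3).
Titrant: 2x + 1y = 8.801 × 10^-3;  mass: 105.99x + 84.01y = 0.5352
Solving, x = 3.291 × 10^-3 mol, y = 2.218 × 10^-3 mol
mass of Na2CO3 = 3.291 × 10^-3 × 105.99 = 0.3489 g

0.3489 g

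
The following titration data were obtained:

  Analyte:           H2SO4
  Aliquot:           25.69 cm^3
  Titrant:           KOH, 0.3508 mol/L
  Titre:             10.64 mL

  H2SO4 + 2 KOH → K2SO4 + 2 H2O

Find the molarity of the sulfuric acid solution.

n(KOH) = 0.01064 L × 0.3508 mol/L = 3.733 × 10^-3 mol
From the 1:2 mole ratio, n(H2SO4) = 1/2 × 3.733 × 10^-3 = 1.866 × 10^-3 mol
[H2SO4] = 1.866 × 10^-3 mol / 0.02569 L = 0.07265 mol/L

0.07265 mol/L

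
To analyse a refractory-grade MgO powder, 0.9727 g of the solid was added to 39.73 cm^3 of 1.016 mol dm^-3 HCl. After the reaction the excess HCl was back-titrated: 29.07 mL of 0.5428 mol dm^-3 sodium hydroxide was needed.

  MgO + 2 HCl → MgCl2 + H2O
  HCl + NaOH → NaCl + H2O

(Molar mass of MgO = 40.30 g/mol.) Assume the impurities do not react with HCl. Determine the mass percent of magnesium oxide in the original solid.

n(HCl) added = 0.03973 × 1.016 = 0.04037 mol
n(NaOH) used in back-titration = 0.02907 × 0.5428 = 0.01578 mol
n(HCl) left over = 0.01578 mol (1:1 ratio)
n(HCl) consumed by analyte = 0.04037 − 0.01578 = 0.02459 mol
From the 1:2 ratio, n(MgO) = 1/2 × 0.02459 = 0.01229 mol
mass of MgO = 0.01229 × 40.30 = 0.4954 g
% MgO = 0.4954 / 0.9727 × 100 = 50.93 %

50.93 %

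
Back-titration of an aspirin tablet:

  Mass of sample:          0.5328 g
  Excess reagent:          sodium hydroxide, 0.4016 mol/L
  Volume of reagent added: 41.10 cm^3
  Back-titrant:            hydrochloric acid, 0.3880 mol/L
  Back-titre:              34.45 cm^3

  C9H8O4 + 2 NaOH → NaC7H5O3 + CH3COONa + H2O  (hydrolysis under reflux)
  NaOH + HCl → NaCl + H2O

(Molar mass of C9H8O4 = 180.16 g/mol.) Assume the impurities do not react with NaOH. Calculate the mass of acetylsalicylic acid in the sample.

n(NaOH) added = 0.04110 × 0.4016 = 0.01651 mol
n(HCl) used in back-titration = 0.03445 × 0.3880 = 0.01337 mol
n(NaOH) left over = 0.01337 mol (1:1 ratio)
n(NaOH) consumed by analyte = 0.01651 − 0.01337 = 3.139 × 10^-3 mol
From the 1:2 ratio, n(C9H8O4) = 1/2 × 3.139 × 10^-3 = 1.570 × 10^-3 mol
mass of C9H8O4 = 1.570 × 10^-3 × 180.16 = 0.2828 g

0.2828 g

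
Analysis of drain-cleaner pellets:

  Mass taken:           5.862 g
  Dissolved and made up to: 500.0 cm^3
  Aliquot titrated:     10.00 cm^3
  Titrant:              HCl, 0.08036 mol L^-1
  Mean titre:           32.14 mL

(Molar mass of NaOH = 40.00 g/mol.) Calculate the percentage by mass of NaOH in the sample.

NaOH + HCl → NaCl + H2O
n(HCl) per titration = 0.03214 × 0.08036 = 2.583 × 10^-3 mol
n(NaOH) in each aliquot = 2.583 × 10^-3 mol (1:1 ratio)
n(NaOH) in the whole flask = 2.583 × 10^-3 × 500.0/10.00 = 0.1291 mol
mass of NaOH = 0.1291 × 40.00 = 5.166 g
% NaOH = 5.166 / 5.862 × 100 = 88.12 %

88.12 %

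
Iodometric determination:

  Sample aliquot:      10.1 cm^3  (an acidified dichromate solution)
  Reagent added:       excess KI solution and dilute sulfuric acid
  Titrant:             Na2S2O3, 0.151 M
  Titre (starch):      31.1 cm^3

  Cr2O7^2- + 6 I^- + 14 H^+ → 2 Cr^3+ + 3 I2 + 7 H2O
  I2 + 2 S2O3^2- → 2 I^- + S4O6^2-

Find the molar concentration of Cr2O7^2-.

n(S2O3^2-) = 0.0311 × 0.151 = 4.70 × 10^-3 mol
n(I2) = n(S2O3^2-)/2 = 2.35 × 10^-3 mol
From the 1:3 ratio, n(Cr2O7^2-) in the aliquot = 1/3 × 2.35 × 10^-3 = 7.83 × 10^-4 mol
[Cr2O7^2-] = 7.83 × 10^-4 / 0.0101 = 0.0775 mol/L

0.0775 M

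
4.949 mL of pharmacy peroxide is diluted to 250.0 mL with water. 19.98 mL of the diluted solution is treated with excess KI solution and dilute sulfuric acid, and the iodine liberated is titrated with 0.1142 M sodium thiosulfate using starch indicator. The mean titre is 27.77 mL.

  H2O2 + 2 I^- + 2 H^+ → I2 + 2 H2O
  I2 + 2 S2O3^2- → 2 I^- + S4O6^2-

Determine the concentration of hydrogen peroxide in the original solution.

4.009 M

n(S2O3^2-) = 0.02777 × 0.1142 = 3.171 × 10^-3 mol
n(I2) = n(S2O3^2-)/2 = 1.586 × 10^-3 mol
n(H2O2) in the aliquot = 1.586 × 10^-3 mol (1:1 ratio)
[H2O2]_dilute = 1.586 × 10^-3 / 0.01998 = 0.07936 mol/L
[H2O2]_original = 0.07936 × 250.0/4.949 = 4.009 mol/L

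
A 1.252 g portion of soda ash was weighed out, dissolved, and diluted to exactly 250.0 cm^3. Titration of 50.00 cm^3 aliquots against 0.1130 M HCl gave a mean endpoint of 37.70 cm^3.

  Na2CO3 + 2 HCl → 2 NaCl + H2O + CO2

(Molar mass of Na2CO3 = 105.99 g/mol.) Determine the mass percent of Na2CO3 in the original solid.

90.16 %

n(HCl) per titration = 0.03770 × 0.1130 = 4.260 × 10^-3 mol
From the 1:2 ratio, n(Na2CO3) in each aliquot = 1/2 × 4.260 × 10^-3 = 2.130 × 10^-3 mol
n(Na2CO3) in the whole flask = 2.130 × 10^-3 × 250.0/50.00 = 0.01065 mol
mass of Na2CO3 = 0.01065 × 105.99 = 1.129 g
% Na2CO3 = 1.129 / 1.252 × 100 = 90.16 %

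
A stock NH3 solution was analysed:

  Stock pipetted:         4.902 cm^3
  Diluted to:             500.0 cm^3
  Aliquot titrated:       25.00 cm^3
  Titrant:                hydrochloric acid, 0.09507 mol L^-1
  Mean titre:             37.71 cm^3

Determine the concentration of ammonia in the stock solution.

NH3 + HCl → NH4Cl
n(HCl) = 0.03771 × 0.09507 = 3.585 × 10^-3 mol
n(NH3) in the aliquot = 3.585 × 10^-3 mol (1:1 ratio)
[NH3]_dilute = 3.585 × 10^-3 / 0.02500 = 0.1434 mol/L
Dilution factor = 500.0 / 4.902 = 102.0
[NH3]_stock = 0.1434 × 102.0 = 14.63 mol/L

14.63 mol/L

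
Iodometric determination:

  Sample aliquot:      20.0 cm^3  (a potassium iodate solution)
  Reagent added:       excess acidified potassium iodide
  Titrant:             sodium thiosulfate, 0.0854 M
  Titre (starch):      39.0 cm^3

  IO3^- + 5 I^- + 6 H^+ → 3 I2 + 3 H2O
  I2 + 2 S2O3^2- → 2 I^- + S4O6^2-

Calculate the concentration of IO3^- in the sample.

0.0278 M

n(S2O3^2-) = 0.0390 × 0.0854 = 3.33 × 10^-3 mol
n(I2) = n(S2O3^2-)/2 = 1.67 × 10^-3 mol
From the 1:3 ratio, n(IO3^-) in the aliquot = 1/3 × 1.67 × 10^-3 = 5.55 × 10^-4 mol
[IO3^-] = 5.55 × 10^-4 / 0.0200 = 0.0278 mol/L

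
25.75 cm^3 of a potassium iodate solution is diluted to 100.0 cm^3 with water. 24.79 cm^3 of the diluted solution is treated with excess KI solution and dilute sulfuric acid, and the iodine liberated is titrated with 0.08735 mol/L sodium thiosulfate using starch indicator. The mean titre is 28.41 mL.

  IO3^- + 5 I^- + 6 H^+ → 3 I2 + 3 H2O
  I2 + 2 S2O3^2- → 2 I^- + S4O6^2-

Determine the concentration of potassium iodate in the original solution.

n(S2O3^2-) = 0.02841 × 0.08735 = 2.482 × 10^-3 mol
n(I2) = n(S2O3^2-)/2 = 1.241 × 10^-3 mol
From the 1:3 ratio, n(IO3^-) in the aliquot = 1/3 × 1.241 × 10^-3 = 4.136 × 10^-4 mol
[IO3^-]_dilute = 4.136 × 10^-4 / 0.02479 = 0.01668 mol/L
[IO3^-]_original = 0.01668 × 100.0/25.75 = 0.06479 mol/L

0.06479 mol/L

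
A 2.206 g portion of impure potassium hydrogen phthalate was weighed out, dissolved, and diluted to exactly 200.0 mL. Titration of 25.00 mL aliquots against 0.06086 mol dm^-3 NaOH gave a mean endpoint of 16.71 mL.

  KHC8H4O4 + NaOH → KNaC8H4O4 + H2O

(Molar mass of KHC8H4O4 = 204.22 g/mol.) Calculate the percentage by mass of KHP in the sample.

75.32 %

n(NaOH) per titration = 0.01671 × 0.06086 = 1.017 × 10^-3 mol
n(KHC8H4O4) in each aliquot = 1.017 × 10^-3 mol (1:1 ratio)
n(KHC8H4O4) in the whole flask = 1.017 × 10^-3 × 200.0/25.00 = 8.136 × 10^-3 mol
mass of KHC8H4O4 = 8.136 × 10^-3 × 204.22 = 1.661 g
% KHC8H4O4 = 1.661 / 2.206 × 100 = 75.32 %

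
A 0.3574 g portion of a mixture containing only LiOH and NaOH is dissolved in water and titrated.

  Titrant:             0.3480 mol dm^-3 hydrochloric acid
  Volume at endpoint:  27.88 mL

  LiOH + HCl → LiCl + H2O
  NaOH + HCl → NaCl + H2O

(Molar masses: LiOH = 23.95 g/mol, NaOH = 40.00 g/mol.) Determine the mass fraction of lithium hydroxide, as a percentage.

n(HCl) = 0.02788 × 0.3480 = 9.702 × 10^-3 mol
Let x = n(LiOH), y = n(NaOH).
Titrant: 1x + 1y = 9.702 × 10^-3;  mass: 23.95x + 40.00y = 0.3574
Solving, x = 1.912 × 10^-3 mol, y = 7.790 × 10^-3 mol
mass of LiOH = 1.912 × 10^-3 × 23.95 = 0.04580 g
% LiOH = 0.04580 / 0.3574 × 100 = 12.81 %

12.81 %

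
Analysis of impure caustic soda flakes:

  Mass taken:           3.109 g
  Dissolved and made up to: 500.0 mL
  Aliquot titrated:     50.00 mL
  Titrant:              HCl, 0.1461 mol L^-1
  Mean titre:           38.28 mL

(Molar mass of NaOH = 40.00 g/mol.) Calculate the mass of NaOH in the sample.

NaOH + HCl → NaCl + H2O
n(HCl) per titration = 0.03828 × 0.1461 = 5.593 × 10^-3 mol
n(NaOH) in each aliquot = 5.593 × 10^-3 mol (1:1 ratio)
n(NaOH) in the whole flask = 5.593 × 10^-3 × 500.0/50.00 = 0.05593 mol
mass of NaOH = 0.05593 × 40.00 = 2.237 g

2.237 g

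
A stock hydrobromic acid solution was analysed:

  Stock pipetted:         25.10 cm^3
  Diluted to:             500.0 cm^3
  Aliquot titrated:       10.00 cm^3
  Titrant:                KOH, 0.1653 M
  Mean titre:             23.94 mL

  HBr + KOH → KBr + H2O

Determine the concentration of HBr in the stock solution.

7.883 M

n(KOH) = 0.02394 × 0.1653 = 3.957 × 10^-3 mol
n(HBr) in the aliquot = 3.957 × 10^-3 mol (1:1 ratio)
[HBr]_dilute = 3.957 × 10^-3 / 0.01000 = 0.3957 mol/L
Dilution factor = 500.0 / 25.10 = 19.92
[HBr]_stock = 0.3957 × 19.92 = 7.883 mol/L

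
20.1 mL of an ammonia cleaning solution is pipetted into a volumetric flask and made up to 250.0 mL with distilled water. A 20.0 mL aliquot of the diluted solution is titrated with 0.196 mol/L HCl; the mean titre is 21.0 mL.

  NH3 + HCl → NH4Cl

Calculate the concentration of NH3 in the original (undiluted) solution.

2.56 mol/L

n(HCl) = 0.0210 × 0.196 = 4.12 × 10^-3 mol
n(NH3) in the aliquot = 4.12 × 10^-3 mol (1:1 ratio)
[NH3]_dilute = 4.12 × 10^-3 / 0.0200 = 0.206 mol/L
Dilution factor = 250.0 / 20.1 = 12.44
[NH3]_stock = 0.206 × 12.44 = 2.56 mol/L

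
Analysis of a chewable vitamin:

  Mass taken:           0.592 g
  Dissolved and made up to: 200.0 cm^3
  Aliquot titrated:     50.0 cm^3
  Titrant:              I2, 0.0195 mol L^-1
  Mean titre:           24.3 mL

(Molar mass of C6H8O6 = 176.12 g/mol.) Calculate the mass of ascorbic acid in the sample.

0.334 g

C6H8O6 + I2 → C6H6O6 + 2 HI
n(I2) per titration = 0.0243 × 0.0195 = 4.74 × 10^-4 mol
n(C6H8O6) in each aliquot = 4.74 × 10^-4 mol (1:1 ratio)
n(C6H8O6) in the whole flask = 4.74 × 10^-4 × 200.0/50.0 = 1.90 × 10^-3 mol
mass of C6H8O6 = 1.90 × 10^-3 × 176.12 = 0.334 g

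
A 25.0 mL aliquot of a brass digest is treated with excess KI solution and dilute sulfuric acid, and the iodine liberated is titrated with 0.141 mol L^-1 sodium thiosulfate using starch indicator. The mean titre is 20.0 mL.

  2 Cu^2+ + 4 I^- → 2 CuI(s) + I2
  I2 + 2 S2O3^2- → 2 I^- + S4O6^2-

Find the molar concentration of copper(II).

n(S2O3^2-) = 0.0200 × 0.141 = 2.82 × 10^-3 mol
n(I2) = n(S2O3^2-)/2 = 1.41 × 10^-3 mol
From the 2:1 ratio, n(Cu2+) in the aliquot = 2/1 × 1.41 × 10^-3 = 2.82 × 10^-3 mol
[Cu2+] = 2.82 × 10^-3 / 0.0250 = 0.113 mol/L

0.113 mol/L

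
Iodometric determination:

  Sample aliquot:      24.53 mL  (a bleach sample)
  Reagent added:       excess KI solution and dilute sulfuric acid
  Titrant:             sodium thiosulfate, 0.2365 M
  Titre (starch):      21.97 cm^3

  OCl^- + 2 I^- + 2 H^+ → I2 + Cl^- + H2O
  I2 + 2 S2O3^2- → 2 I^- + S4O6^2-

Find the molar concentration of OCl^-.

0.1059 M

n(S2O3^2-) = 0.02197 × 0.2365 = 5.196 × 10^-3 mol
n(I2) = n(S2O3^2-)/2 = 2.598 × 10^-3 mol
n(OCl^-) in the aliquot = 2.598 × 10^-3 mol (1:1 ratio)
[OCl^-] = 2.598 × 10^-3 / 0.02453 = 0.1059 mol/L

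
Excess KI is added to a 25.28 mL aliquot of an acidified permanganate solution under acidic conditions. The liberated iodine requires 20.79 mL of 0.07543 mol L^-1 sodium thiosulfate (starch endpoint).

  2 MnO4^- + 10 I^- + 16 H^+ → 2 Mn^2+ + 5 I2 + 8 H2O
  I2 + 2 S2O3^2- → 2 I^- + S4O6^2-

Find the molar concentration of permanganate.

n(S2O3^2-) = 0.02079 × 0.07543 = 1.568 × 10^-3 mol
n(I2) = n(S2O3^2-)/2 = 7.841 × 10^-4 mol
From the 2:5 ratio, n(MnO4^-) in the aliquot = 2/5 × 7.841 × 10^-4 = 3.136 × 10^-4 mol
[MnO4^-] = 3.136 × 10^-4 / 0.02528 = 0.01241 mol/L

0.01241 mol/L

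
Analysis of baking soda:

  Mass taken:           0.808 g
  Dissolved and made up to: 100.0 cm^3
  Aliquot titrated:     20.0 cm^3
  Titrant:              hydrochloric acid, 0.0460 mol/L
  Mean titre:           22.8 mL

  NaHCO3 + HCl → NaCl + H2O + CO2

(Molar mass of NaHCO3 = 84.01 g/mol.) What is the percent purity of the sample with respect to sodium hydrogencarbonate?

54.5 %

n(HCl) per titration = 0.0228 × 0.0460 = 1.05 × 10^-3 mol
n(NaHCO3) in each aliquot = 1.05 × 10^-3 mol (1:1 ratio)
n(NaHCO3) in the whole flask = 1.05 × 10^-3 × 100.0/20.0 = 5.24 × 10^-3 mol
mass of NaHCO3 = 5.24 × 10^-3 × 84.01 = 0.441 g
% NaHCO3 = 0.441 / 0.808 × 100 = 54.5 %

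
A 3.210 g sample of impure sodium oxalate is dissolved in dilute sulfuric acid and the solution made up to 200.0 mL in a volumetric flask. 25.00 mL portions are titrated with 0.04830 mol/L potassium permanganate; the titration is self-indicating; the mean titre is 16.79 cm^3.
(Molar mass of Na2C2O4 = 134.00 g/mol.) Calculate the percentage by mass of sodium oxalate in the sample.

67.71 %

2 MnO4^- + 5 C2O4^2- + 16 H^+ → 2 Mn^2+ + 10 CO2 + 8 H2O
n(KMnO4) per titration = 0.01679 × 0.04830 = 8.110 × 10^-4 mol
From the 5:2 ratio, n(Na2C2O4) in each aliquot = 5/2 × 8.110 × 10^-4 = 2.027 × 10^-3 mol
n(Na2C2O4) in the whole flask = 2.027 × 10^-3 × 200.0/25.00 = 0.01622 mol
mass of Na2C2O4 = 0.01622 × 134.00 = 2.173 g
% Na2C2O4 = 2.173 / 3.210 × 100 = 67.71 %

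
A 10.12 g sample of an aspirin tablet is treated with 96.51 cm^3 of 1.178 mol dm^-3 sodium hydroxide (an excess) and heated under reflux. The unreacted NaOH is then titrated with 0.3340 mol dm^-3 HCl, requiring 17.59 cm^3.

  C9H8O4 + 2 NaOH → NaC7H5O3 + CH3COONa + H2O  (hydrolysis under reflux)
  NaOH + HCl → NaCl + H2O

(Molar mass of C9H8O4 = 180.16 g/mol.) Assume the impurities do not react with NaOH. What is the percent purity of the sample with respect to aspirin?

95.97 %

n(NaOH) added = 0.09651 × 1.178 = 0.1137 mol
n(HCl) used in back-titration = 0.01759 × 0.3340 = 5.875 × 10^-3 mol
n(NaOH) left over = 5.875 × 10^-3 mol (1:1 ratio)
n(NaOH) consumed by analyte = 0.1137 − 5.875 × 10^-3 = 0.1078 mol
From the 1:2 ratio, n(C9H8O4) = 1/2 × 0.1078 = 0.05391 mol
mass of C9H8O4 = 0.05391 × 180.16 = 9.712 g
% C9H8O4 = 9.712 / 10.12 × 100 = 95.97 %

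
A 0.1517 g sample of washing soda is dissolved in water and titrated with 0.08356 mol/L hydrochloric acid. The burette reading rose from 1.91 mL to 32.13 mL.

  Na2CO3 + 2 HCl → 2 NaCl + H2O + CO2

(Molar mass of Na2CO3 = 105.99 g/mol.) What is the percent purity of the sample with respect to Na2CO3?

n(HCl) = 0.03022 L × 0.08356 mol/L = 2.525 × 10^-3 mol
From the 1:2 ratio, n(Na2CO3) = 1/2 × 2.525 × 10^-3 = 1.263 × 10^-3 mol
mass of Na2CO3 = 1.263 × 10^-3 × 105.99 g/mol = 0.1338 g
% Na2CO3 = 0.1338 / 0.1517 × 100 = 88.21 %

88.21 %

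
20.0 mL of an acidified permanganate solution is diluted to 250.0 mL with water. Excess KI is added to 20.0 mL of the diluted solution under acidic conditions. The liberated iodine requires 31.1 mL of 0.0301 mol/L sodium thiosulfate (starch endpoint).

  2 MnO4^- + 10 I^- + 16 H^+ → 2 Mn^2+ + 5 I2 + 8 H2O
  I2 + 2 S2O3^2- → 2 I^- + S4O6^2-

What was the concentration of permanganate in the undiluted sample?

n(S2O3^2-) = 0.0311 × 0.0301 = 9.36 × 10^-4 mol
n(I2) = n(S2O3^2-)/2 = 4.68 × 10^-4 mol
From the 2:5 ratio, n(MnO4^-) in the aliquot = 2/5 × 4.68 × 10^-4 = 1.87 × 10^-4 mol
[MnO4^-]_dilute = 1.87 × 10^-4 / 0.0200 = 0.00936 mol/L
[MnO4^-]_original = 0.00936 × 250.0/20.0 = 0.117 mol/L

0.117 mol/L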